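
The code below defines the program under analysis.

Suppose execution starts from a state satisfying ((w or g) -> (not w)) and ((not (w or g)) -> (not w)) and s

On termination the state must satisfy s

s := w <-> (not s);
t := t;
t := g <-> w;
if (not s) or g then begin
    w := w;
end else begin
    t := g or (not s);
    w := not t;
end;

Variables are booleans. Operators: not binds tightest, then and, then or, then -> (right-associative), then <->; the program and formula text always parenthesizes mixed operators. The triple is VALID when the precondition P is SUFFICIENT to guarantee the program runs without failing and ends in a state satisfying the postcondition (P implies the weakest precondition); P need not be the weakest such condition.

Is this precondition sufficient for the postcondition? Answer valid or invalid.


Working backward. After the program, s must hold.
Then branch requires s; else branch requires s.
Before the if: (((not s) or g) -> s) and ((not ((not s) or g)) -> s)
Before t := g <-> w: (((not s) or g) -> s) and ((not ((not s) or g)) -> s)
Before t := t: (((not s) or g) -> s) and ((not ((not s) or g)) -> s)
Before s := w <-> (not s): (((not (w <-> (not s))) or g) -> (w <-> (not s))) and ((not ((not (w <-> (not s))) or g)) -> (w <-> (not s)))
The weakest precondition is (((not (w <-> (not s))) or g) -> (w <-> (not s))) and ((not ((not (w <-> (not s))) or g)) -> (w <-> (not s))).
Check whether ((w or g) -> (not w)) and ((not (w or g)) -> (not w)) and s implies it.
Every state satisfying the precondition satisfies the weakest precondition: the implication holds.
Answer: valid


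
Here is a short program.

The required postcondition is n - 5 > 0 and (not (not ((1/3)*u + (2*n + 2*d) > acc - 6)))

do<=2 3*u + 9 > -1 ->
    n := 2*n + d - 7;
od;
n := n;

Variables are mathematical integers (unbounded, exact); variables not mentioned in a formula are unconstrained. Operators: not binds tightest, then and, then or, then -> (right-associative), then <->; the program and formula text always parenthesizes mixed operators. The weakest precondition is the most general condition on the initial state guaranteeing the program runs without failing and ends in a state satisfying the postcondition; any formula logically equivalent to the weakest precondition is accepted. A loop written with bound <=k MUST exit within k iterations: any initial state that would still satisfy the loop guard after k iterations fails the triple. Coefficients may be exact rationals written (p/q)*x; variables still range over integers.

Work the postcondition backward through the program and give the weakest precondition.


Working backward. After the program, the postcondition n - 5 > 0 and (not (not ((1/3)*u + (2*n + 2*d) > acc - 6))) must hold; in canonical form it is n > 5 and 2*d + 2*n + (1/3)*u > acc - 6.
Before n := n: n > 5 and 2*d + 2*n + (1/3)*u > acc - 6
Before the loop (bound <=2), unroll the exhaustion recursion (WP_0 = exit-now case; WP_j = one more guarded iteration, up to j = 2):
  WP_0: (not (3*u > -10)) and n > 5 and 2*d + 2*n + (1/3)*u > acc - 6
  WP_1: (3*u > -10 -> ((not (3*u > -10)) and d + 2*n > 12 and 4*d + 4*n + (1/3)*u > acc + 8)) and ((not (3*u > -10)) -> (n > 5 and 2*d + 2*n + (1/3)*u > acc - 6))
  WP_2: (3*u > -10 -> ((3*u > -10 -> ((not (3*u > -10)) and 3*d + 4*n > 26 and 8*d + 8*n + (1/3)*u > acc + 36)) and ((not (3*u > -10)) -> (d + 2*n > 12 and 4*d + 4*n + (1/3)*u > acc + 8)))) and ((not (3*u > -10)) -> (n > 5 and 2*d + 2*n + (1/3)*u > acc - 6))
So before the loop: (3*u > -10 -> ((3*u > -10 -> ((not (3*u > -10)) and 3*d + 4*n > 26 and 8*d + 8*n + (1/3)*u > acc + 36)) and ((not (3*u > -10)) -> (d + 2*n > 12 and 4*d + 4*n + (1/3)*u > acc + 8)))) and ((not (3*u > -10)) -> (n > 5 and 2*d + 2*n + (1/3)*u > acc - 6))
Answer: WP = (3*u > -10 -> ((3*u > -10 -> ((not (3*u > -10)) and 3*d + 4*n > 26 and 8*d + 8*n + (1/3)*u > acc + 36)) and ((not (3*u > -10)) -> (d + 2*n > 12 and 4*d + 4*n + (1/3)*u > acc + 8)))) and ((not (3*u > -10)) -> (n > 5 and 2*d + 2*n + (1/3)*u > acc - 6))


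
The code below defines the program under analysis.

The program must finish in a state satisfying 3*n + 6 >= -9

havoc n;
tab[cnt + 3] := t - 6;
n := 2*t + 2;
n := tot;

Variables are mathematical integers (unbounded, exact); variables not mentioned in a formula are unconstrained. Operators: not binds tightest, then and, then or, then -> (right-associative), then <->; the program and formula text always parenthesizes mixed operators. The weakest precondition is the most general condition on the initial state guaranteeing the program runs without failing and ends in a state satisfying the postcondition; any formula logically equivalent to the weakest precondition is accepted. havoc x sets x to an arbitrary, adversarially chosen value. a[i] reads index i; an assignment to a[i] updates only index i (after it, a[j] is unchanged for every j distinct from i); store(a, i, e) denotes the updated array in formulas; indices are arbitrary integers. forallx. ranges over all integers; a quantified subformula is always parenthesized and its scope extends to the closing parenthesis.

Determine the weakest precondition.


Working backward. After the program, the postcondition 3*n + 6 >= -9 must hold; in canonical form it is 3*n >= -15.
Before n := tot: 3*tot >= -15
Before n := 2*t + 2: 3*tot >= -15
Before tab[cnt + 3] := t - 6: 3*tot >= -15
Before havoc n: 3*tot >= -15
Answer: WP = 3*tot >= -15


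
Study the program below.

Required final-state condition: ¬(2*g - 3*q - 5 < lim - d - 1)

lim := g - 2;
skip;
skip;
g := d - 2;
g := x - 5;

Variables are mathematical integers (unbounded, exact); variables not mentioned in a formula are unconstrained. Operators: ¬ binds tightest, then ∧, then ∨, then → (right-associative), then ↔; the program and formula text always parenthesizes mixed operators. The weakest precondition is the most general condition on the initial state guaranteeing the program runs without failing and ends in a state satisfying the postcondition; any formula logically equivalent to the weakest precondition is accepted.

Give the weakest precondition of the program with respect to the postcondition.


Working backward. After the program, the postcondition ¬(2*g - 3*q - 5 < lim - d - 1) must hold; in canonical form it is ¬(d + 2*g < lim + 3*q + 4).
Before g := x - 5: ¬(d + 2*x < lim + 3*q + 14)
Before g := d - 2: ¬(d + 2*x < lim + 3*q + 14)
Before skip: ¬(d + 2*x < lim + 3*q + 14)
Before skip: ¬(d + 2*x < lim + 3*q + 14)
Before lim := g - 2: ¬(d + 2*x < g + 3*q + 12)
Answer: WP = ¬(d + 2*x < g + 3*q + 12)


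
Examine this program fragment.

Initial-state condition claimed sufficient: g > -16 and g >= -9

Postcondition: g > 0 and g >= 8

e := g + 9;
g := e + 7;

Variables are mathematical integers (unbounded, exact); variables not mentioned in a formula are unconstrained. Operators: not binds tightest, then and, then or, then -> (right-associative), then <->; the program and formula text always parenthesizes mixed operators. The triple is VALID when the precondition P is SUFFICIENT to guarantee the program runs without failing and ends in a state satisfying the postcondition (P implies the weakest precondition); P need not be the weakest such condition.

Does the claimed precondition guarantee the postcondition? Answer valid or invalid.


Working backward. After the program, g > 0 and g >= 8 must hold.
Before g := e + 7: e > -7 and e >= 1
Before e := g + 9: g > -16 and g >= -8
The weakest precondition is g > -16 and g >= -8.
Check whether g > -16 and g >= -9 implies it.
Countermodel: at the initial state g = -9, the precondition holds but the weakest precondition fails.
Answer: invalid


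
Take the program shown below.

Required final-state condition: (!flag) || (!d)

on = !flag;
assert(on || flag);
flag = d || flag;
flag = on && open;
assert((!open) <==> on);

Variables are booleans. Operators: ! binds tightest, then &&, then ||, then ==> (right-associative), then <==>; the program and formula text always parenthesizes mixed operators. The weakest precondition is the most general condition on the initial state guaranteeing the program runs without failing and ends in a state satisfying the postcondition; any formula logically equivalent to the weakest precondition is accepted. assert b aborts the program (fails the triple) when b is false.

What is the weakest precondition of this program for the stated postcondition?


Working backward. After the program, (!flag) || (!d) must hold.
Before assert (!open) <==> on: ((!open) <==> on) && ((!flag) || (!d))
Before flag := on && open: ((!open) <==> on) && ((!(on && open)) || (!d))
Before flag := d || flag: ((!open) <==> on) && ((!(on && open)) || (!d))
Before assert on || flag: (on || flag) && ((!open) <==> on) && ((!(on && open)) || (!d))
Before on := !flag: ((!open) <==> (!flag)) && ((!((!flag) && open)) || (!d))
Answer: WP = ((!open) <==> (!flag)) && ((!((!flag) && open)) || (!d))


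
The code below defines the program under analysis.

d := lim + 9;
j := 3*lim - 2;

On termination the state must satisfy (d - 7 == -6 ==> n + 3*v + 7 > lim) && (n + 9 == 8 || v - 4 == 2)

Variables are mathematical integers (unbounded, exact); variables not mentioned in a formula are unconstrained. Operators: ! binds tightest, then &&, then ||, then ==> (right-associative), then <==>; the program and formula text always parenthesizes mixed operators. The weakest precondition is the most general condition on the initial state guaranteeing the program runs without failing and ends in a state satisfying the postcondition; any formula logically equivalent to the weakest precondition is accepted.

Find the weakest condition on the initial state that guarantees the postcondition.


Working backward. After the program, the postcondition (d - 7 == -6 ==> n + 3*v + 7 > lim) && (n + 9 == 8 || v - 4 == 2) must hold; in canonical form it is (d == 1 ==> n + 3*v > lim - 7) && (n == -1 || v == 6).
Before j := 3*lim - 2: (d == 1 ==> n + 3*v > lim - 7) && (n == -1 || v == 6)
Before d := lim + 9: (lim == -8 ==> n + 3*v > lim - 7) && (n == -1 || v == 6)
Answer: WP = (lim == -8 ==> n + 3*v > lim - 7) && (n == -1 || v == 6)


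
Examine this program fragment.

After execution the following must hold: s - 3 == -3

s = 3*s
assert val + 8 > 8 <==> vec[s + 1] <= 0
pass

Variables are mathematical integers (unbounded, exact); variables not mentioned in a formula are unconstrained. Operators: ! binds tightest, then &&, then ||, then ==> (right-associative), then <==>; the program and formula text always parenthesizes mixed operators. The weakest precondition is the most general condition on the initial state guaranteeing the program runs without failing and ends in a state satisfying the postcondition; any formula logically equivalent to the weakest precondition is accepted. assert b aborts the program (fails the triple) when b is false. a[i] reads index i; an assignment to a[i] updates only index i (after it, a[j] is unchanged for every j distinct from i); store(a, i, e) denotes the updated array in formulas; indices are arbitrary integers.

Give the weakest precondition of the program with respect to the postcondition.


Working backward. After the program, the postcondition s - 3 == -3 must hold; in canonical form it is s == 0.
Before skip: s == 0
Before assert val + 8 > 8 <==> vec[s + 1] <= 0: (val > 0 <==> vec[s + 1] <= 0) && s == 0
Before s := 3*s: (val > 0 <==> vec[3*s + 1] <= 0) && 3*s == 0
Answer: WP = (val > 0 <==> vec[3*s + 1] <= 0) && 3*s == 0


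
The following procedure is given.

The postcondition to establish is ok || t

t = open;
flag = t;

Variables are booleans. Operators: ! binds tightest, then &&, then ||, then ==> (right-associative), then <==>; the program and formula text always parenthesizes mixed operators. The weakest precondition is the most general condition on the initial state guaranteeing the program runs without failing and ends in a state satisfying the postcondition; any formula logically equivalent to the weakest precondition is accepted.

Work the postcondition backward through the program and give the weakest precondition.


Working backward. After the program, ok || t must hold.
Before flag := t: ok || t
Before t := open: ok || open
Answer: WP = ok || open


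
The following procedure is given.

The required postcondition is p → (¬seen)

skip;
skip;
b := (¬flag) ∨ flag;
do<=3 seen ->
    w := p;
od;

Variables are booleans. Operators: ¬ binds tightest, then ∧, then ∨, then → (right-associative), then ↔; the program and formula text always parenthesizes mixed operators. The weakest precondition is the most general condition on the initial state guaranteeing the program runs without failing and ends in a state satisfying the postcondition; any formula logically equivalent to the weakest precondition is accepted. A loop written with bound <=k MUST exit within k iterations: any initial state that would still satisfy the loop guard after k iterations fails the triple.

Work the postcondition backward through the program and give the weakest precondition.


Working backward. After the program, p → (¬seen) must hold.
Before the loop (bound <=3), unroll the exhaustion recursion (WP_0 = exit-now case; WP_j = one more guarded iteration, up to j = 3):
  WP_0: (¬seen) ∧ (p → (¬seen))
  WP_1: (seen → ((¬seen) ∧ (p → (¬seen)))) ∧ ((¬seen) → (p → (¬seen)))
  WP_2: (seen → ((seen → ((¬seen) ∧ (p → (¬seen)))) ∧ ((¬seen) → (p → (¬seen))))) ∧ ((¬seen) → (p → (¬seen)))
  WP_3: (seen → ((seen → ((seen → ((¬seen) ∧ (p → (¬seen)))) ∧ ((¬seen) → (p → (¬seen))))) ∧ ((¬seen) → (p → (¬seen))))) ∧ ((¬seen) → (p → (¬seen)))
So before the loop: (seen → ((seen → ((seen → ((¬seen) ∧ (p → (¬seen)))) ∧ ((¬seen) → (p → (¬seen))))) ∧ ((¬seen) → (p → (¬seen))))) ∧ ((¬seen) → (p → (¬seen)))
Before b := (¬flag) ∨ flag: (seen → ((seen → ((seen → ((¬seen) ∧ (p → (¬seen)))) ∧ ((¬seen) → (p → (¬seen))))) ∧ ((¬seen) → (p → (¬seen))))) ∧ ((¬seen) → (p → (¬seen)))
Before skip: (seen → ((seen → ((seen → ((¬seen) ∧ (p → (¬seen)))) ∧ ((¬seen) → (p → (¬seen))))) ∧ ((¬seen) → (p → (¬seen))))) ∧ ((¬seen) → (p → (¬seen)))
Before skip: (seen → ((seen → ((seen → ((¬seen) ∧ (p → (¬seen)))) ∧ ((¬seen) → (p → (¬seen))))) ∧ ((¬seen) → (p → (¬seen))))) ∧ ((¬seen) → (p → (¬seen)))
Answer: WP = (seen → ((seen → ((seen → ((¬seen) ∧ (p → (¬seen)))) ∧ ((¬seen) → (p → (¬seen))))) ∧ ((¬seen) → (p → (¬seen))))) ∧ ((¬seen) → (p → (¬seen)))


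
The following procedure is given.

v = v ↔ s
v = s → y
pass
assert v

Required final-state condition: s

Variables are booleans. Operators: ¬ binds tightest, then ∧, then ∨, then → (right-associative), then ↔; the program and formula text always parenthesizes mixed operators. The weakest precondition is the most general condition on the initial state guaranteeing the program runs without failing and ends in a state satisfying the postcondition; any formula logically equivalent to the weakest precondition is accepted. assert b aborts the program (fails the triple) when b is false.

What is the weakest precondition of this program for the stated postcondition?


Working backward. After the program, s must hold.
Before assert v: v ∧ s
Before skip: v ∧ s
Before v := s → y: (s → y) ∧ s
Before v := v ↔ s: (s → y) ∧ s
Answer: WP = (s → y) ∧ s


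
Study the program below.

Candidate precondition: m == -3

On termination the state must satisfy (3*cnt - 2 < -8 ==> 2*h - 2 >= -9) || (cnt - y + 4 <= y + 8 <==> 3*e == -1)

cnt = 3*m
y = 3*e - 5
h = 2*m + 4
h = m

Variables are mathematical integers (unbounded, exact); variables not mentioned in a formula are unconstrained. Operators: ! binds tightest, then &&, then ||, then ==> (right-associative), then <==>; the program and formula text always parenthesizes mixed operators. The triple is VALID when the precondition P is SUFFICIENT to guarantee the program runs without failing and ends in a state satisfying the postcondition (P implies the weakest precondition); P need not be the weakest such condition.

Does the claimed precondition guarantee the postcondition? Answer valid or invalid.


Working backward. After the program, the postcondition (3*cnt - 2 < -8 ==> 2*h - 2 >= -9) || (cnt - y + 4 <= y + 8 <==> 3*e == -1) must hold; in canonical form it is (3*cnt < -6 ==> 2*h >= -7) || (cnt <= 2*y + 4 <==> 3*e == -1).
Before h := m: (3*cnt < -6 ==> 2*m >= -7) || (cnt <= 2*y + 4 <==> 3*e == -1)
Before h := 2*m + 4: (3*cnt < -6 ==> 2*m >= -7) || (cnt <= 2*y + 4 <==> 3*e == -1)
Before y := 3*e - 5: (3*cnt < -6 ==> 2*m >= -7) || (cnt <= 6*e - 6 <==> 3*e == -1)
Before cnt := 3*m: (9*m < -6 ==> 2*m >= -7) || (3*m <= 6*e - 6 <==> 3*e == -1)
The weakest precondition is (9*m < -6 ==> 2*m >= -7) || (3*m <= 6*e - 6 <==> 3*e == -1).
Check whether m == -3 implies it.
Every state satisfying the precondition satisfies the weakest precondition: the implication holds.
Answer: valid


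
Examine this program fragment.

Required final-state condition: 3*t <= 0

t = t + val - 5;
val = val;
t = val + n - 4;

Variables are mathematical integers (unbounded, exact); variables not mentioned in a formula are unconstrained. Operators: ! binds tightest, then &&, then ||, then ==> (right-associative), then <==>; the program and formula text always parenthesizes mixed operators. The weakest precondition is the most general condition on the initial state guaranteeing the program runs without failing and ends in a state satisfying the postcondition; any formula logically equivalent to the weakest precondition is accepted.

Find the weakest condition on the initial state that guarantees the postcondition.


Working backward. After the program, 3*t <= 0 must hold.
Before t := val + n - 4: 3*n + 3*val <= 12
Before val := val: 3*n + 3*val <= 12
Before t := t + val - 5: 3*n + 3*val <= 12
Answer: WP = 3*n + 3*val <= 12


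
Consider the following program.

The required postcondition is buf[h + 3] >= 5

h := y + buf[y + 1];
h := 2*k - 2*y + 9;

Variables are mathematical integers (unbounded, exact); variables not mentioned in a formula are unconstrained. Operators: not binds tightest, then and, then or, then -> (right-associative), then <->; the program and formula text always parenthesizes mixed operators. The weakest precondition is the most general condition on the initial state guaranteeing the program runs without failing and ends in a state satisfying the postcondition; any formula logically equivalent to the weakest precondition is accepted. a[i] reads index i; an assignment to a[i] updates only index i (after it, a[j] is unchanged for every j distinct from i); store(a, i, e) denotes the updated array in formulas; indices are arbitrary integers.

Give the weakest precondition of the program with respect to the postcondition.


Working backward. After the program, buf[h + 3] >= 5 must hold.
Before h := 2*k - 2*y + 9: buf[2*k - 2*y + 12] >= 5
Before h := y + buf[y + 1]: buf[2*k - 2*y + 12] >= 5
Answer: WP = buf[2*k - 2*y + 12] >= 5


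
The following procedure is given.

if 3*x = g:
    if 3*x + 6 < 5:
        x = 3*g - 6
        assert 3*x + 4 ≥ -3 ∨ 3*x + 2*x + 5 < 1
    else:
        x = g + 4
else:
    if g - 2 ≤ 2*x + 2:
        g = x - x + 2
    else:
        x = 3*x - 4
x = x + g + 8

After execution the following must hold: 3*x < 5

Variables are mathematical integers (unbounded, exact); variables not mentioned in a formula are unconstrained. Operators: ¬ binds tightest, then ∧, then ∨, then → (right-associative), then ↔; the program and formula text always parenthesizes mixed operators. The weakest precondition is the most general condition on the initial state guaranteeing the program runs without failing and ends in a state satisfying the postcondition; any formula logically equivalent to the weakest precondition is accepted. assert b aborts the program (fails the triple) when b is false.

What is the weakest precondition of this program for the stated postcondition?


Working backward. After the program, 3*x < 5 must hold.
Before x := x + g + 8: 3*g + 3*x < -19
Then branch requires (3*x < -1 → ((9*g ≥ 11 ∨ 15*g < 26) ∧ 12*g < -1)) ∧ ((¬(3*x < -1)) → 6*g < -31); else branch requires (g ≤ 2*x + 4 → 3*x < -25) ∧ ((¬(g ≤ 2*x + 4)) → 3*g + 9*x < -7).
Before the if: (3*x = g → ((3*x < -1 → ((9*g ≥ 11 ∨ 15*g < 26) ∧ 12*g < -1)) ∧ ((¬(3*x < -1)) → 6*g < -31))) ∧ ((¬(3*x = g)) → ((g ≤ 2*x + 4 → 3*x < -25) ∧ ((¬(g ≤ 2*x + 4)) → 3*g + 9*x < -7)))
Answer: WP = (3*x = g → ((3*x < -1 → ((9*g ≥ 11 ∨ 15*g < 26) ∧ 12*g < -1)) ∧ ((¬(3*x < -1)) → 6*g < -31))) ∧ ((¬(3*x = g)) → ((g ≤ 2*x + 4 → 3*x < -25) ∧ ((¬(g ≤ 2*x + 4)) → 3*g + 9*x < -7)))


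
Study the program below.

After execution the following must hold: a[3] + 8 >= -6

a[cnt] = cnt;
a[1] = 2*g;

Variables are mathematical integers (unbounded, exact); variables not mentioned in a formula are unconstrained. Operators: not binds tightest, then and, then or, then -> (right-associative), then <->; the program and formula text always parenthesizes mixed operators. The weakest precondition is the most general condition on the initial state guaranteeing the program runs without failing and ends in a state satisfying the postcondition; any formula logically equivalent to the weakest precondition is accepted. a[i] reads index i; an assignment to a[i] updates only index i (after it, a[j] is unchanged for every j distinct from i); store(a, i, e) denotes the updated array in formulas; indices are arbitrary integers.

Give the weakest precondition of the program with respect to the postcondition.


Working backward. After the program, the postcondition a[3] + 8 >= -6 must hold; in canonical form it is a[3] >= -14.
Before a[1] := 2*g: a[3] >= -14
Before a[cnt] := cnt: store(a, cnt, cnt)[3] >= -14
Answer: WP = store(a, cnt, cnt)[3] >= -14


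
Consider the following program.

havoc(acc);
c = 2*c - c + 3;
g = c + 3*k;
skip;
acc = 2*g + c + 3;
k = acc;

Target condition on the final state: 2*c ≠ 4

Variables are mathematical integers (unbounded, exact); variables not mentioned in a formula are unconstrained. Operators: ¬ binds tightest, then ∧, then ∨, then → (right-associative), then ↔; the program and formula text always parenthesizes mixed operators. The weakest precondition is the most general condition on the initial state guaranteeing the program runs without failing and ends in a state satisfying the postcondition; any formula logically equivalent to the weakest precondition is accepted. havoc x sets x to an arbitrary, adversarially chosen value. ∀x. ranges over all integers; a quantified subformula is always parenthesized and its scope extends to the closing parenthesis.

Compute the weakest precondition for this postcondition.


Working backward. After the program, 2*c ≠ 4 must hold.
Before k := acc: 2*c ≠ 4
Before acc := 2*g + c + 3: 2*c ≠ 4
Before skip: 2*c ≠ 4
Before g := c + 3*k: 2*c ≠ 4
Before c := 2*c - c + 3: 2*c ≠ -2
Before havoc acc: 2*c ≠ -2
Answer: WP = 2*c ≠ -2


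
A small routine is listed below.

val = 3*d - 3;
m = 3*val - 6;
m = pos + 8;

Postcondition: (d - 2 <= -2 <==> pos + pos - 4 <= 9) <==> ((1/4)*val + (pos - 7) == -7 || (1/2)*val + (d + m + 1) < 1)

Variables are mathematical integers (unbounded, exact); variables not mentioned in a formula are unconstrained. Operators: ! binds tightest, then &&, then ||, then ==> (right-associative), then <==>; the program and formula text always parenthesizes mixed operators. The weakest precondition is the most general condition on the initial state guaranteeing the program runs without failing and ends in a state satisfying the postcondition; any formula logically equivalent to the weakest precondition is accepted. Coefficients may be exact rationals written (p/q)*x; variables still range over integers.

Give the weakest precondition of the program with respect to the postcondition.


Working backward. After the program, the postcondition (d - 2 <= -2 <==> pos + pos - 4 <= 9) <==> ((1/4)*val + (pos - 7) == -7 || (1/2)*val + (d + m + 1) < 1) must hold; in canonical form it is (d <= 0 <==> 2*pos <= 13) <==> (pos + (1/4)*val == 0 || d + m + (1/2)*val < 0).
Before m := pos + 8: (d <= 0 <==> 2*pos <= 13) <==> (pos + (1/4)*val == 0 || d + pos + (1/2)*val < -8)
Before m := 3*val - 6: (d <= 0 <==> 2*pos <= 13) <==> (pos + (1/4)*val == 0 || d + pos + (1/2)*val < -8)
Before val := 3*d - 3: (d <= 0 <==> 2*pos <= 13) <==> ((3/4)*d + pos == 3/4 || (5/2)*d + pos < -13/2)
Answer: WP = (d <= 0 <==> 2*pos <= 13) <==> ((3/4)*d + pos == 3/4 || (5/2)*d + pos < -13/2)


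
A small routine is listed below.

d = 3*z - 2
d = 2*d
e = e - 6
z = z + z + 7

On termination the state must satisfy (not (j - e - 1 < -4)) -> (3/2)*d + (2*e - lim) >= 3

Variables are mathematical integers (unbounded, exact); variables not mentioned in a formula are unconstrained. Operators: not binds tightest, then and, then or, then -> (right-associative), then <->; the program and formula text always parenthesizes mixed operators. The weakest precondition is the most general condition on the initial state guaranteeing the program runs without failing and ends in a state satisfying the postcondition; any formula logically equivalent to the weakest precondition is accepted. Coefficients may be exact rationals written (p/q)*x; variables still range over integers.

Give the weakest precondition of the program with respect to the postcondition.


Working backward. After the program, the postcondition (not (j - e - 1 < -4)) -> (3/2)*d + (2*e - lim) >= 3 must hold; in canonical form it is (not (j < e - 3)) -> (3/2)*d + 2*e >= lim + 3.
Before z := z + z + 7: (not (j < e - 3)) -> (3/2)*d + 2*e >= lim + 3
Before e := e - 6: (not (j < e - 9)) -> (3/2)*d + 2*e >= lim + 15
Before d := 2*d: (not (j < e - 9)) -> 3*d + 2*e >= lim + 15
Before d := 3*z - 2: (not (j < e - 9)) -> 2*e + 9*z >= lim + 21
Answer: WP = (not (j < e - 9)) -> 2*e + 9*z >= lim + 21


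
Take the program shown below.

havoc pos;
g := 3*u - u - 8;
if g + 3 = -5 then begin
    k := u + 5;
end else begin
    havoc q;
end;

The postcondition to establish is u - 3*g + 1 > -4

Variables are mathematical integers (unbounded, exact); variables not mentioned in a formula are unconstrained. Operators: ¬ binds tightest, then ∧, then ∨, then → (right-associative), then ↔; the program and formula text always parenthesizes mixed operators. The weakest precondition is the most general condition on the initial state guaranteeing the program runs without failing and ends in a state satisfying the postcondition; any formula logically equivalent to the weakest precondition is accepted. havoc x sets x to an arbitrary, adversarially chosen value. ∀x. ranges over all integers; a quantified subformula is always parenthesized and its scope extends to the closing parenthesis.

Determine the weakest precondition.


Working backward. After the program, the postcondition u - 3*g + 1 > -4 must hold; in canonical form it is u > 3*g - 5.
Then branch requires u > 3*g - 5; else branch requires u > 3*g - 5.
Before the if: (g = -8 → u > 3*g - 5) ∧ ((¬(g = -8)) → u > 3*g - 5)
Before g := 3*u - u - 8: (2*u = 0 → 5*u < 29) ∧ ((¬(2*u = 0)) → 5*u < 29)
Before havoc pos: (2*u = 0 → 5*u < 29) ∧ ((¬(2*u = 0)) → 5*u < 29)
Answer: WP = (2*u = 0 → 5*u < 29) ∧ ((¬(2*u = 0)) → 5*u < 29)


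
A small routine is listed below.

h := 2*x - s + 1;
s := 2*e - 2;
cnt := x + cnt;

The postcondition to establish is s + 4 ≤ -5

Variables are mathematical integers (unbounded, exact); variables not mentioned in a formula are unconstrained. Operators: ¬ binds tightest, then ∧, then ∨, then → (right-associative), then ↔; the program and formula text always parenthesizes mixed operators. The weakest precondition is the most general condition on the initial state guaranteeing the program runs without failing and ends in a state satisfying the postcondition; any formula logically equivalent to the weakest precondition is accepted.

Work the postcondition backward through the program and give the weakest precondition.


Working backward. After the program, the postcondition s + 4 ≤ -5 must hold; in canonical form it is s ≤ -9.
Before cnt := x + cnt: s ≤ -9
Before s := 2*e - 2: 2*e ≤ -7
Before h := 2*x - s + 1: 2*e ≤ -7
Answer: WP = 2*e ≤ -7


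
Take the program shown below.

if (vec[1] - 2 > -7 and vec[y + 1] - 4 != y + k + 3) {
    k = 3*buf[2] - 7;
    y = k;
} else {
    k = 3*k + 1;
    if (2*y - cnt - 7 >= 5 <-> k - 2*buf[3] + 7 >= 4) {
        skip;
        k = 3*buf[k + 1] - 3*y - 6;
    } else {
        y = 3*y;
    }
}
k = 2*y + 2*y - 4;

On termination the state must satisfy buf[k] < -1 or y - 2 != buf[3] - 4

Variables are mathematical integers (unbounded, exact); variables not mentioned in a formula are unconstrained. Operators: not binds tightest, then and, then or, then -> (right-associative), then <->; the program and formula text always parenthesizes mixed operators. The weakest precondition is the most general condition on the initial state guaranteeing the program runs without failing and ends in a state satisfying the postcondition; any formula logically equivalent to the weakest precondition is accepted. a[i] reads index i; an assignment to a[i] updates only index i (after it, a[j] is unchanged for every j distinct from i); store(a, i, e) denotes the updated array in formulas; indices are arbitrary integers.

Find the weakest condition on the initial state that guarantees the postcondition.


Working backward. After the program, the postcondition buf[k] < -1 or y - 2 != buf[3] - 4 must hold; in canonical form it is buf[k] < -1 or y != buf[3] - 2.
Before k := 2*y + 2*y - 4: buf[4*y - 4] < -1 or y != buf[3] - 2
Then branch requires buf[12*buf[2] - 32] < -1 or 3*buf[2] != buf[3] + 5; else branch requires ((2*y >= cnt + 12 <-> 3*k >= 2*buf[3] - 4) -> (buf[4*y - 4] < -1 or y != buf[3] - 2)) and ((not (2*y >= cnt + 12 <-> 3*k >= 2*buf[3] - 4)) -> (buf[12*y - 4] < -1 or 3*y != buf[3] - 2)).
Before the if: ((vec[1] > -5 and vec[y + 1] != k + y + 7) -> (buf[12*buf[2] - 32] < -1 or 3*buf[2] != buf[3] + 5)) and ((not (vec[1] > -5 and vec[y + 1] != k + y + 7)) -> (((2*y >= cnt + 12 <-> 3*k >= 2*buf[3] - 4) -> (buf[4*y - 4] < -1 or y != buf[3] - 2)) and ((not (2*y >= cnt + 12 <-> 3*k >= 2*buf[3] - 4)) -> (buf[12*y - 4] < -1 or 3*y != buf[3] - 2))))
Answer: WP = ((vec[1] > -5 and vec[y + 1] != k + y + 7) -> (buf[12*buf[2] - 32] < -1 or 3*buf[2] != buf[3] + 5)) and ((not (vec[1] > -5 and vec[y + 1] != k + y + 7)) -> (((2*y >= cnt + 12 <-> 3*k >= 2*buf[3] - 4) -> (buf[4*y - 4] < -1 or y != buf[3] - 2)) and ((not (2*y >= cnt + 12 <-> 3*k >= 2*buf[3] - 4)) -> (buf[12*y - 4] < -1 or 3*y != buf[3] - 2))))


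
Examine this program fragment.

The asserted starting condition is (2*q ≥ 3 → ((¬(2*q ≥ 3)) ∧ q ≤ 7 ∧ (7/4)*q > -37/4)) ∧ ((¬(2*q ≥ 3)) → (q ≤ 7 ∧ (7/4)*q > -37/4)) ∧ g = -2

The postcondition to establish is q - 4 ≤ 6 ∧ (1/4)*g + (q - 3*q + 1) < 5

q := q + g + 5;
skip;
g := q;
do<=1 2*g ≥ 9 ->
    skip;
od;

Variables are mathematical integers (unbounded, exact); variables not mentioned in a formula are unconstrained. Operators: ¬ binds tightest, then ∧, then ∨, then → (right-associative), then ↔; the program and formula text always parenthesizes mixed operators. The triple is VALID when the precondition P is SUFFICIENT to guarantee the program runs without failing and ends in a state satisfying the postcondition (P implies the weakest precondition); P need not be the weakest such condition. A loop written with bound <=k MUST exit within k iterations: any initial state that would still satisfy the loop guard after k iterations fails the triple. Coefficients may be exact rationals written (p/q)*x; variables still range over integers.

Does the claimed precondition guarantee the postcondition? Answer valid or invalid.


Working backward. After the program, the postcondition q - 4 ≤ 6 ∧ (1/4)*g + (q - 3*q + 1) < 5 must hold; in canonical form it is q ≤ 10 ∧ (1/4)*g < 2*q + 4.
Before the loop (bound <=1), unroll the exhaustion recursion (WP_0 = exit-now case; WP_j = one more guarded iteration, up to j = 1):
  WP_0: (¬(2*g ≥ 9)) ∧ q ≤ 10 ∧ (1/4)*g < 2*q + 4
  WP_1: (2*g ≥ 9 → ((¬(2*g ≥ 9)) ∧ q ≤ 10 ∧ (1/4)*g < 2*q + 4)) ∧ ((¬(2*g ≥ 9)) → (q ≤ 10 ∧ (1/4)*g < 2*q + 4))
So before the loop: (2*g ≥ 9 → ((¬(2*g ≥ 9)) ∧ q ≤ 10 ∧ (1/4)*g < 2*q + 4)) ∧ ((¬(2*g ≥ 9)) → (q ≤ 10 ∧ (1/4)*g < 2*q + 4))
Before g := q: (2*q ≥ 9 → ((¬(2*q ≥ 9)) ∧ q ≤ 10 ∧ (7/4)*q > -4)) ∧ ((¬(2*q ≥ 9)) → (q ≤ 10 ∧ (7/4)*q > -4))
Before skip: (2*q ≥ 9 → ((¬(2*q ≥ 9)) ∧ q ≤ 10 ∧ (7/4)*q > -4)) ∧ ((¬(2*q ≥ 9)) → (q ≤ 10 ∧ (7/4)*q > -4))
Before q := q + g + 5: (2*g + 2*q ≥ -1 → ((¬(2*g + 2*q ≥ -1)) ∧ g + q ≤ 5 ∧ (7/4)*g + (7/4)*q > -51/4)) ∧ ((¬(2*g + 2*q ≥ -1)) → (g + q ≤ 5 ∧ (7/4)*g + (7/4)*q > -51/4))
The weakest precondition is (2*g + 2*q ≥ -1 → ((¬(2*g + 2*q ≥ -1)) ∧ g + q ≤ 5 ∧ (7/4)*g + (7/4)*q > -51/4)) ∧ ((¬(2*g + 2*q ≥ -1)) → (g + q ≤ 5 ∧ (7/4)*g + (7/4)*q > -51/4)).
Check whether (2*q ≥ 3 → ((¬(2*q ≥ 3)) ∧ q ≤ 7 ∧ (7/4)*q > -37/4)) ∧ ((¬(2*q ≥ 3)) → (q ≤ 7 ∧ (7/4)*q > -37/4)) ∧ g = -2 implies it.
Every state satisfying the precondition satisfies the weakest precondition: the implication holds.
Answer: valid


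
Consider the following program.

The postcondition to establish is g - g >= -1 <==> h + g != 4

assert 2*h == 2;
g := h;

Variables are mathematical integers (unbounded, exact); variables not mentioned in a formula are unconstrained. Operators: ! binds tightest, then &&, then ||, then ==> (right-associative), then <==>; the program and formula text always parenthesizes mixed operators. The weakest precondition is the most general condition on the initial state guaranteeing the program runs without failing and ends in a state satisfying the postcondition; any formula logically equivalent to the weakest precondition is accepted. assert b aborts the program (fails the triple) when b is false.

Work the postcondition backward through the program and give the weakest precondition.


Working backward. After the program, the postcondition g - g >= -1 <==> h + g != 4 must hold; in canonical form it is g + h != 4.
Before g := h: 2*h != 4
Before assert 2*h == 2: 2*h == 2 && 2*h != 4
Answer: WP = 2*h == 2 && 2*h != 4


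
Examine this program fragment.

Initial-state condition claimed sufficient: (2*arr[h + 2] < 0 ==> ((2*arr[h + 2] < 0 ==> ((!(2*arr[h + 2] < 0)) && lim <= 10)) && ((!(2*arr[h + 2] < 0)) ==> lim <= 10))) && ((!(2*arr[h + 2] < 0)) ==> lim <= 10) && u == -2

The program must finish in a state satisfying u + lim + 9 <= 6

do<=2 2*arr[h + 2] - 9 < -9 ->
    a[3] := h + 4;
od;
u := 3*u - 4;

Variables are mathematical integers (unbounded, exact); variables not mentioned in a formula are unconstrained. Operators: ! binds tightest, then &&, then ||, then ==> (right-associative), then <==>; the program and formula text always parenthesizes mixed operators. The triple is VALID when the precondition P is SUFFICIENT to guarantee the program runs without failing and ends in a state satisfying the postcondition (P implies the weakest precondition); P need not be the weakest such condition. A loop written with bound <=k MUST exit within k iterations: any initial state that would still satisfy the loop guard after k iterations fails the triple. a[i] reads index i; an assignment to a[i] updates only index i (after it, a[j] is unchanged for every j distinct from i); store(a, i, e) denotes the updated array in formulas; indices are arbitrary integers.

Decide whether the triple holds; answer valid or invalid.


Working backward. After the program, the postcondition u + lim + 9 <= 6 must hold; in canonical form it is lim + u <= -3.
Before u := 3*u - 4: lim + 3*u <= 1
Before the loop (bound <=2), unroll the exhaustion recursion (WP_0 = exit-now case; WP_j = one more guarded iteration, up to j = 2):
  WP_0: (!(2*arr[h + 2] < 0)) && lim + 3*u <= 1
  WP_1: (2*arr[h + 2] < 0 ==> ((!(2*arr[h + 2] < 0)) && lim + 3*u <= 1)) && ((!(2*arr[h + 2] < 0)) ==> lim + 3*u <= 1)
  WP_2: (2*arr[h + 2] < 0 ==> ((2*arr[h + 2] < 0 ==> ((!(2*arr[h + 2] < 0)) && lim + 3*u <= 1)) && ((!(2*arr[h + 2] < 0)) ==> lim + 3*u <= 1))) && ((!(2*arr[h + 2] < 0)) ==> lim + 3*u <= 1)
So before the loop: (2*arr[h + 2] < 0 ==> ((2*arr[h + 2] < 0 ==> ((!(2*arr[h + 2] < 0)) && lim + 3*u <= 1)) && ((!(2*arr[h + 2] < 0)) ==> lim + 3*u <= 1))) && ((!(2*arr[h + 2] < 0)) ==> lim + 3*u <= 1)
The weakest precondition is (2*arr[h + 2] < 0 ==> ((2*arr[h + 2] < 0 ==> ((!(2*arr[h + 2] < 0)) && lim + 3*u <= 1)) && ((!(2*arr[h + 2] < 0)) ==> lim + 3*u <= 1))) && ((!(2*arr[h + 2] < 0)) ==> lim + 3*u <= 1).
Check whether (2*arr[h + 2] < 0 ==> ((2*arr[h + 2] < 0 ==> ((!(2*arr[h + 2] < 0)) && lim <= 10)) && ((!(2*arr[h + 2] < 0)) ==> lim <= 10))) && ((!(2*arr[h + 2] < 0)) ==> lim <= 10) && u == -2 implies it.
Countermodel: at the initial state arr = {[0] = 0, elsewhere 0}, h = -2, lim = 8, u = -2, the precondition holds but the weakest precondition fails.
Answer: invalid


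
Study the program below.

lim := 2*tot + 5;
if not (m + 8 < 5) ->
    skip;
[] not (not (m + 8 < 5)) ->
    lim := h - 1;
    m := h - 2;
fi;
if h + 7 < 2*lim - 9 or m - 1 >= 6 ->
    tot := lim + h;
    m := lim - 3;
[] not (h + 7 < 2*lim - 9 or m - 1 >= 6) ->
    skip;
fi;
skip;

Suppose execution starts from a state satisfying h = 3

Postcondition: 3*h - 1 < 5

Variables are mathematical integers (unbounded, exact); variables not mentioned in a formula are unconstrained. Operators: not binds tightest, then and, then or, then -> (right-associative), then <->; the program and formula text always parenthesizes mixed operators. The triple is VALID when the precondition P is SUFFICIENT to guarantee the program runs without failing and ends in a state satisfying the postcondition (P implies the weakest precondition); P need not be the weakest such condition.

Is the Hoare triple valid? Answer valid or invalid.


Working backward. After the program, the postcondition 3*h - 1 < 5 must hold; in canonical form it is 3*h < 6.
Before skip: 3*h < 6
Then branch requires 3*h < 6; else branch requires 3*h < 6.
Before the if: ((h < 2*lim - 16 or m >= 7) -> 3*h < 6) and ((not (h < 2*lim - 16 or m >= 7)) -> 3*h < 6)
Then branch requires ((h < 2*lim - 16 or m >= 7) -> 3*h < 6) and ((not (h < 2*lim - 16 or m >= 7)) -> 3*h < 6); else branch requires ((h > 18 or h >= 9) -> 3*h < 6) and ((not (h > 18 or h >= 9)) -> 3*h < 6).
Before the if: ((not (m < -3)) -> (((h < 2*lim - 16 or m >= 7) -> 3*h < 6) and ((not (h < 2*lim - 16 or m >= 7)) -> 3*h < 6))) and (m < -3 -> (((h > 18 or h >= 9) -> 3*h < 6) and ((not (h > 18 or h >= 9)) -> 3*h < 6)))
Before lim := 2*tot + 5: ((not (m < -3)) -> (((h < 4*tot - 6 or m >= 7) -> 3*h < 6) and ((not (h < 4*tot - 6 or m >= 7)) -> 3*h < 6))) and (m < -3 -> (((h > 18 or h >= 9) -> 3*h < 6) and ((not (h > 18 or h >= 9)) -> 3*h < 6)))
The weakest precondition is ((not (m < -3)) -> (((h < 4*tot - 6 or m >= 7) -> 3*h < 6) and ((not (h < 4*tot - 6 or m >= 7)) -> 3*h < 6))) and (m < -3 -> (((h > 18 or h >= 9) -> 3*h < 6) and ((not (h > 18 or h >= 9)) -> 3*h < 6))).
Check whether h = 3 implies it.
Countermodel: at the initial state h = 3, m = 0, tot = 0, the precondition holds but the weakest precondition fails.
Answer: invalid


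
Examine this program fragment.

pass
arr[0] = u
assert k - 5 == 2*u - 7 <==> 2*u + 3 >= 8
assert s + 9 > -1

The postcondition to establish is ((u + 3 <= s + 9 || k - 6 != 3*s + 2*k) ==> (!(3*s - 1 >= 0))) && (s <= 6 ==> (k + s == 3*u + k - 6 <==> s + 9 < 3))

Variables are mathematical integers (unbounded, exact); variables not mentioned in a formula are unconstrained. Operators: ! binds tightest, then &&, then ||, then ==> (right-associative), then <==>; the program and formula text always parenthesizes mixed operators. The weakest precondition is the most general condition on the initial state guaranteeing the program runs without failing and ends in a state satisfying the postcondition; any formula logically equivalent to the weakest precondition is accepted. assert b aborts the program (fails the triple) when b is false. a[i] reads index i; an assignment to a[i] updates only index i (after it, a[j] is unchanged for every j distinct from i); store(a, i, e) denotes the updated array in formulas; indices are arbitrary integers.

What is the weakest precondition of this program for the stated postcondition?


Working backward. After the program, the postcondition ((u + 3 <= s + 9 || k - 6 != 3*s + 2*k) ==> (!(3*s - 1 >= 0))) && (s <= 6 ==> (k + s == 3*u + k - 6 <==> s + 9 < 3)) must hold; in canonical form it is ((u <= s + 6 || k + 3*s != -6) ==> (!(3*s >= 1))) && (s <= 6 ==> (s == 3*u - 6 <==> s < -6)).
Before assert s + 9 > -1: s > -10 && ((u <= s + 6 || k + 3*s != -6) ==> (!(3*s >= 1))) && (s <= 6 ==> (s == 3*u - 6 <==> s < -6))
Before assert k - 5 == 2*u - 7 <==> 2*u + 3 >= 8: (k == 2*u - 2 <==> 2*u >= 5) && s > -10 && ((u <= s + 6 || k + 3*s != -6) ==> (!(3*s >= 1))) && (s <= 6 ==> (s == 3*u - 6 <==> s < -6))
Before arr[0] := u: (k == 2*u - 2 <==> 2*u >= 5) && s > -10 && ((u <= s + 6 || k + 3*s != -6) ==> (!(3*s >= 1))) && (s <= 6 ==> (s == 3*u - 6 <==> s < -6))
Before skip: (k == 2*u - 2 <==> 2*u >= 5) && s > -10 && ((u <= s + 6 || k + 3*s != -6) ==> (!(3*s >= 1))) && (s <= 6 ==> (s == 3*u - 6 <==> s < -6))
Answer: WP = (k == 2*u - 2 <==> 2*u >= 5) && s > -10 && ((u <= s + 6 || k + 3*s != -6) ==> (!(3*s >= 1))) && (s <= 6 ==> (s == 3*u - 6 <==> s < -6))
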